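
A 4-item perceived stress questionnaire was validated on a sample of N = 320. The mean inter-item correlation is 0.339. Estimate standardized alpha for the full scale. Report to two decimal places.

Standardized α = k·r̄ / (1 + (k−1)·r̄) = 4 × 0.339 / (1 + 3 × 0.339)
  = 1.3560 / 2.0170 = 0.67

α = 0.67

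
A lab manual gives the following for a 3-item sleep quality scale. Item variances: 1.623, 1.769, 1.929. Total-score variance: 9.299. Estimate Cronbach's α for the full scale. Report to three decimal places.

α = 0.642

Σσᵢ² = 1.623 + 1.769 + 1.929 = 5.321
α = (k/(k−1))·(1 − Σσᵢ²/σ²_total) = (3/2)·(1 − 5.321/9.299) = 0.642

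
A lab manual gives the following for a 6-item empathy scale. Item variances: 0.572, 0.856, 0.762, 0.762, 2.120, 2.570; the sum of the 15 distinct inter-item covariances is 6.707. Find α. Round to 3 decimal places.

α = 0.764

Σσ²ᵢ = 0.572 + 0.856 + 0.762 + 0.762 + 2.120 + 2.570 = 7.642
Sum of distinct covariances = 6.707
Var(T) = Σσ²ᵢ + 2·Σcov = 7.642 + 2 × 6.707 = 21.056
α = (6/5)·(1 − 7.642/21.056) = 0.764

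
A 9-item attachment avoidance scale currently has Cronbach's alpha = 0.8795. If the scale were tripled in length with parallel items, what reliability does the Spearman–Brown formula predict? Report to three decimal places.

Length factor m = 3
α' = m·α / (1 + (m−1)·α)
   = 3 × 0.8795 / (1 + (3 − 1) × 0.8795)
   = 2.6385 / 2.7590 = 0.956

predicted reliability = 0.956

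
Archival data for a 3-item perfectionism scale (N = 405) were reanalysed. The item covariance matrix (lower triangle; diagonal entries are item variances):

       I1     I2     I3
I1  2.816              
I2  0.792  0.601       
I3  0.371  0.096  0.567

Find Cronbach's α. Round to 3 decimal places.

α = 0.581

sum of item variances = 2.816 + 0.601 + 0.567 = 3.984
Sum of off-diagonal covariances = 1.259
σ²_total = 3.984 + 2 × 1.259 = 6.502
α = (k/(k−1))·(1 − sum of item variances/σ²_total) = (3/2)·(1 − 3.984/6.502) = 0.581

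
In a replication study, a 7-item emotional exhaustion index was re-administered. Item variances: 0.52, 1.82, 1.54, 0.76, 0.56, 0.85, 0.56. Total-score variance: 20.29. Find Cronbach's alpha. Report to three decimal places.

Cronbach's alpha = 0.787

Σσ²ᵢ = 0.52 + 1.82 + 1.54 + 0.76 + 0.56 + 0.85 + 0.56 = 6.61
α = (k/(k−1))·(1 − Σσ²ᵢ/Var(T)) = (7/6)·(1 − 6.61/20.29) = 0.787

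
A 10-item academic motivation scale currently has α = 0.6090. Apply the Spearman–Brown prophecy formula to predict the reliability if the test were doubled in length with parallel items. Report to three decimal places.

Length factor m = 2
α' = m·α / (1 + (m−1)·α)
   = 2 × 0.6090 / (1 + (2 − 1) × 0.6090)
   = 1.2180 / 1.6090 = 0.757

predicted reliability = 0.757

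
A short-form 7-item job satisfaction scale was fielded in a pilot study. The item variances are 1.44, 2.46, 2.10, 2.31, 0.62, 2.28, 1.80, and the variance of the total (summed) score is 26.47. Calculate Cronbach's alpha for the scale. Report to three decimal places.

Σσ²ᵢ = 1.44 + 2.46 + 2.10 + 2.31 + 0.62 + 2.28 + 1.80 = 13.01
α = (k/(k−1))·(1 − Σσ²ᵢ/total variance) = (7/6)·(1 − 13.01/26.47) = 0.593

Cronbach's alpha = 0.593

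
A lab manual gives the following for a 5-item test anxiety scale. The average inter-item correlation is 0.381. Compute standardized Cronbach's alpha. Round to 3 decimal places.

Standardized α = k·r̄ / (1 + (k−1)·r̄) = 5 × 0.381 / (1 + 4 × 0.381)
  = 1.9050 / 2.5240 = 0.755

standardized Cronbach's alpha = 0.755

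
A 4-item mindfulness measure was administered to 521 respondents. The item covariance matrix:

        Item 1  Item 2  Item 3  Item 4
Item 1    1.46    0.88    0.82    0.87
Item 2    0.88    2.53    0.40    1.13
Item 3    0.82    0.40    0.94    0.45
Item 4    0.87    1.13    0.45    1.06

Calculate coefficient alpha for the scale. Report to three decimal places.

sum of item variances = 1.46 + 2.53 + 0.94 + 1.06 = 5.99
Sum of the distinct covariances = 4.55
σ²_T = 5.99 + 2 × 4.55 = 15.09
α = (k/(k−1))·(1 − sum of item variances/σ²_T) = (4/3)·(1 − 5.99/15.09) = 0.804

α = 0.804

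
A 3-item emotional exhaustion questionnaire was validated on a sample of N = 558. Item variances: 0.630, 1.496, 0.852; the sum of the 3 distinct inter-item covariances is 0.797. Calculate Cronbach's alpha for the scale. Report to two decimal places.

Cronbach's alpha = 0.52

Σσ²ᵢ = 0.630 + 1.496 + 0.852 = 2.978
Sum of distinct covariances = 0.797
total variance = Σσ²ᵢ + 2·Σcov = 2.978 + 2 × 0.797 = 4.572
α = (3/2)·(1 − 2.978/4.572) = 0.52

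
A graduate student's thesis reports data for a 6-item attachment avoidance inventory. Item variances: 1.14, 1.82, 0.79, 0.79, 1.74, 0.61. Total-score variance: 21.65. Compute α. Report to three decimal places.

sum of item variances = 1.14 + 1.82 + 0.79 + 0.79 + 1.74 + 0.61 = 6.89
α = (k/(k−1))·(1 − sum of item variances/Var(T)) = (6/5)·(1 − 6.89/21.65) = 0.818

α = 0.818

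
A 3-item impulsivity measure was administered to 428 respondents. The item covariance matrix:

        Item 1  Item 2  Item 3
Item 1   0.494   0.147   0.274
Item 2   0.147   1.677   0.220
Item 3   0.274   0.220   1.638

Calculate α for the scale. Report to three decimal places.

α = 0.378

sum of item variances = 0.494 + 1.677 + 1.638 = 3.809
Sum of off-diagonal covariances = 0.641
total variance = 3.809 + 2 × 0.641 = 5.091
α = (k/(k−1))·(1 − sum of item variances/total variance) = (3/2)·(1 − 3.809/5.091) = 0.378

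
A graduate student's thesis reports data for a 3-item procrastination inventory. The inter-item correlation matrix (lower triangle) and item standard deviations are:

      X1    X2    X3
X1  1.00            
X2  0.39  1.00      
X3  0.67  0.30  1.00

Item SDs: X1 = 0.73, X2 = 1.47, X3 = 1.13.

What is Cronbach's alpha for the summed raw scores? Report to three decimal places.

α = 0.638

Σσ²ᵢ = 0.73² + 1.47² + 1.13² = 3.9707
Covariances σ_ij = r_ij · s_i · s_j:
  σ(X1,X2) = 0.39 × 0.73 × 1.47 = 0.4185
  σ(X1,X3) = 0.67 × 0.73 × 1.13 = 0.5527
  σ(X2,X3) = 0.30 × 1.47 × 1.13 = 0.4983
σ²_T = Σσ²ᵢ + 2·Σσ_ij = 3.9707 + 2 × 1.4695 = 6.9097
α = (3/2)·(1 − 3.9707/6.9097) = 0.638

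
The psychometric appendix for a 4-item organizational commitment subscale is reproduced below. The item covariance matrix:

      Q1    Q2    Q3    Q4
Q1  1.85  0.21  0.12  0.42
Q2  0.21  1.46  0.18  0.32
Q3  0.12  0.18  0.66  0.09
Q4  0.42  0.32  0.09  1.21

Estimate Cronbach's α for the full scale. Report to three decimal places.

Σσᵢ² = 1.85 + 1.46 + 0.66 + 1.21 = 5.18
Sum of off-diagonal covariances = 1.34
σ²_T = 5.18 + 2 × 1.34 = 7.86
α = (k/(k−1))·(1 − Σσᵢ²/σ²_T) = (4/3)·(1 − 5.18/7.86) = 0.455

Cronbach's α = 0.455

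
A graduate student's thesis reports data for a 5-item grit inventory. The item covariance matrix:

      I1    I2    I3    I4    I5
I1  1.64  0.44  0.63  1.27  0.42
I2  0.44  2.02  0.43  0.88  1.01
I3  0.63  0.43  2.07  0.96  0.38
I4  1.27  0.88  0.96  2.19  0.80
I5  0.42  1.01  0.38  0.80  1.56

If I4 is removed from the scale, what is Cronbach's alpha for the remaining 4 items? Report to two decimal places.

α = 0.63

Remaining items: I1, I2, I3, I5 (k = 4).
sum of item variances = 1.64 + 2.02 + 2.07 + 1.56 = 7.29
σ²_T = 7.29 + 2 × 3.31 = 13.91
α (item deleted) = (4/3)·(1 − 7.29/13.91) = 0.63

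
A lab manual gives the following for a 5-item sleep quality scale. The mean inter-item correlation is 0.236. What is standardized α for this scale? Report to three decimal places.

α = 0.607

Standardized α = k·r̄ / (1 + (k−1)·r̄) = 5 × 0.236 / (1 + 4 × 0.236)
  = 1.1800 / 1.9440 = 0.607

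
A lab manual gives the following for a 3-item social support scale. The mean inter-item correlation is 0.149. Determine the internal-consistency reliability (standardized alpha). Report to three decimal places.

Standardized α = k·r̄ / (1 + (k−1)·r̄) = 3 × 0.149 / (1 + 2 × 0.149)
  = 0.4470 / 1.2980 = 0.344

standardized alpha = 0.344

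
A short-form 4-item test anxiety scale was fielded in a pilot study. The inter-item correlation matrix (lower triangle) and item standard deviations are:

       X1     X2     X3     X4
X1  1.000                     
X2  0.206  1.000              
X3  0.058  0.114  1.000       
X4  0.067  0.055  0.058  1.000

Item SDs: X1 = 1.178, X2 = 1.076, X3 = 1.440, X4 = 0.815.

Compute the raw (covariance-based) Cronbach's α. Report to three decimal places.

α = 0.285

Σσ²ᵢ = 1.178² + 1.076² + 1.440² + 0.815² = 5.2833
Covariances σ_ij = r_ij · s_i · s_j:
  σ(X1,X2) = 0.206 × 1.178 × 1.076 = 0.2611
  σ(X1,X3) = 0.058 × 1.178 × 1.440 = 0.0984
  σ(X1,X4) = 0.067 × 1.178 × 0.815 = 0.0643
  σ(X2,X3) = 0.114 × 1.076 × 1.440 = 0.1766
  σ(X2,X4) = 0.055 × 1.076 × 0.815 = 0.0482
  σ(X3,X4) = 0.058 × 1.440 × 0.815 = 0.0681
σ²_T = Σσ²ᵢ + 2·Σσ_ij = 5.2833 + 2 × 0.7167 = 6.7167
α = (4/3)·(1 − 5.2833/6.7167) = 0.285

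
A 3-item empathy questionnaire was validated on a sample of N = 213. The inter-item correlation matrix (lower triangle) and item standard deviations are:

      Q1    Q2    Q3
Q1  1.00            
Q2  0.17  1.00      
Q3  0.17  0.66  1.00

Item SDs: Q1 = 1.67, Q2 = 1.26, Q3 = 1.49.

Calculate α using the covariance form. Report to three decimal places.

Σσ²ᵢ = 1.67² + 1.26² + 1.49² = 6.5966
Covariances σ_ij = r_ij · s_i · s_j:
  σ(Q1,Q2) = 0.17 × 1.67 × 1.26 = 0.3577
  σ(Q1,Q3) = 0.17 × 1.67 × 1.49 = 0.4230
  σ(Q2,Q3) = 0.66 × 1.26 × 1.49 = 1.2391
σ²_T = Σσ²ᵢ + 2·Σσ_ij = 6.5966 + 2 × 2.0198 = 10.6362
α = (3/2)·(1 − 6.5966/10.6362) = 0.570

α = 0.570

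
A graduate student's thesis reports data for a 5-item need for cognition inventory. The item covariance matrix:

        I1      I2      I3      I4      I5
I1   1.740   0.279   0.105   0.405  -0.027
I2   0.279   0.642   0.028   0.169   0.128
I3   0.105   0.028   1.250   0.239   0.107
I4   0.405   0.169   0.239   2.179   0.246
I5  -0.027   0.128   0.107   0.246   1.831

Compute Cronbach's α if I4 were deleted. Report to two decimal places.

Cronbach's α = 0.25

Remaining items: I1, I2, I3, I5 (k = 4).
sum of item variances = 1.740 + 0.642 + 1.250 + 1.831 = 5.463
σ²_total = 5.463 + 2 × 0.620 = 6.703
α (item deleted) = (4/3)·(1 − 5.463/6.703) = 0.25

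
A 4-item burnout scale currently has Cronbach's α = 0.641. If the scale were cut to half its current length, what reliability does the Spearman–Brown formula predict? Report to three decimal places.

Length factor m = 1/2
α' = m·α / (1 − (1−m)·α)
   = 1/2 × 0.641 / (1 − (1 − 1/2) × 0.641)
   = 0.3205 / 0.6795 = 0.472

predicted reliability = 0.472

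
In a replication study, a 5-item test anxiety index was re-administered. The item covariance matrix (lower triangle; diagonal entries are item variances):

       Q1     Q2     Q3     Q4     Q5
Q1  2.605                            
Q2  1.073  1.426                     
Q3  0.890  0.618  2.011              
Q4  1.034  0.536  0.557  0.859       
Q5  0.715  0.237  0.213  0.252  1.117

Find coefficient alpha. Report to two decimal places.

coefficient alpha = 0.76

Σσᵢ² = 2.605 + 1.426 + 2.011 + 0.859 + 1.117 = 8.018
Sum of the distinct covariances = 6.125
σ²_total = 8.018 + 2 × 6.125 = 20.268
α = (k/(k−1))·(1 − Σσᵢ²/σ²_total) = (5/4)·(1 − 8.018/20.268) = 0.76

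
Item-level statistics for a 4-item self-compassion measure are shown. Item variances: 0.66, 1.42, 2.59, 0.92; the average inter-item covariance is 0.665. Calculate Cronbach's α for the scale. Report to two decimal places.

Σσ²ᵢ = 0.66 + 1.42 + 2.59 + 0.92 = 5.59
Sum of the 6 distinct covariances = 6 × 0.665 = 3.990
σ²_T = Σσ²ᵢ + 2·Σcov = 5.59 + 2 × 3.990 = 13.570
α = (4/3)·(1 − 5.59/13.570) = 0.78

α = 0.78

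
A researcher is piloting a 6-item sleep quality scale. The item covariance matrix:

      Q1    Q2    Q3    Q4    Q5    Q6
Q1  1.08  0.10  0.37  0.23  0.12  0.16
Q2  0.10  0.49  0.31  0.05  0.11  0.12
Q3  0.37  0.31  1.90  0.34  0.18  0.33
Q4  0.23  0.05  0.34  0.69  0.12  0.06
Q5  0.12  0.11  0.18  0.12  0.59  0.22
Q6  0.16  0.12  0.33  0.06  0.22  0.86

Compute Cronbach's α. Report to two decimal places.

ΣVar(i) = 1.08 + 0.49 + 1.90 + 0.69 + 0.59 + 0.86 = 5.61
Σ_{i<j} σ_ij = 2.82
σ²_total = 5.61 + 2 × 2.82 = 11.25
α = (k/(k−1))·(1 − ΣVar(i)/σ²_total) = (6/5)·(1 − 5.61/11.25) = 0.60

α = 0.60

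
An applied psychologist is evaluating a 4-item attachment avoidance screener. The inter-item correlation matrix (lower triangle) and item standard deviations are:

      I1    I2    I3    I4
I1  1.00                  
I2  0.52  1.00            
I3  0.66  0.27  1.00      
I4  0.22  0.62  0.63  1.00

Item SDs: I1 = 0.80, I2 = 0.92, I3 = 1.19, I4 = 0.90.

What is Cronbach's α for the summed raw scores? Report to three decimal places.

α = 0.784

Σσ²ᵢ = 0.80² + 0.92² + 1.19² + 0.90² = 3.7125
Covariances σ_ij = r_ij · s_i · s_j:
  σ(I1,I2) = 0.52 × 0.80 × 0.92 = 0.3827
  σ(I1,I3) = 0.66 × 0.80 × 1.19 = 0.6283
  σ(I1,I4) = 0.22 × 0.80 × 0.90 = 0.1584
  σ(I2,I3) = 0.27 × 0.92 × 1.19 = 0.2956
  σ(I2,I4) = 0.62 × 0.92 × 0.90 = 0.5134
  σ(I3,I4) = 0.63 × 1.19 × 0.90 = 0.6747
σ²_T = Σσ²ᵢ + 2·Σσ_ij = 3.7125 + 2 × 2.6531 = 9.0187
α = (4/3)·(1 − 3.7125/9.0187) = 0.784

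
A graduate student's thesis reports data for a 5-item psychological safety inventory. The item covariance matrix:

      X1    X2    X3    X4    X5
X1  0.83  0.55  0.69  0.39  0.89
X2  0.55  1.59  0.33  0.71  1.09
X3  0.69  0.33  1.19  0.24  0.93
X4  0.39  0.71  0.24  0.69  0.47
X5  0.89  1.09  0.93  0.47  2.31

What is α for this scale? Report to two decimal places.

α = 0.82

ΣVar(i) = 0.83 + 1.59 + 1.19 + 0.69 + 2.31 = 6.61
Sum of off-diagonal covariances = 6.29
σ²_T = 6.61 + 2 × 6.29 = 19.19
α = (k/(k−1))·(1 − ΣVar(i)/σ²_T) = (5/4)·(1 − 6.61/19.19) = 0.82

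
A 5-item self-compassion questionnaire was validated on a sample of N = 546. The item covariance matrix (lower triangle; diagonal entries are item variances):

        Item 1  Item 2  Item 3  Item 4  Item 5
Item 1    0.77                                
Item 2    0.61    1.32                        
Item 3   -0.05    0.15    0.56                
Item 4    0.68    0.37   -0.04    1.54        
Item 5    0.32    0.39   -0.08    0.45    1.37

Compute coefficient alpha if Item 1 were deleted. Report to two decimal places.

coefficient alpha = 0.45

Remaining items: Item 2, Item 3, Item 4, Item 5 (k = 4).
Σσ²ᵢ = 1.32 + 0.56 + 1.54 + 1.37 = 4.79
Var(T) = 4.79 + 2 × 1.24 = 7.27
α (item deleted) = (4/3)·(1 − 4.79/7.27) = 0.45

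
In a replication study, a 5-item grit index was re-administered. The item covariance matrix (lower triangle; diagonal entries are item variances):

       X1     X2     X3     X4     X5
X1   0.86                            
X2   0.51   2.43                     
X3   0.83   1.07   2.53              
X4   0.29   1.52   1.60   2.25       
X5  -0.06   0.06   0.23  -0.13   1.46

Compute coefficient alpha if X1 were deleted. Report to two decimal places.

coefficient alpha = 0.67

Remaining items: X2, X3, X4, X5 (k = 4).
sum of item variances = 2.43 + 2.53 + 2.25 + 1.46 = 8.67
σ²_T = 8.67 + 2 × 4.35 = 17.37
α (item deleted) = (4/3)·(1 − 8.67/17.37) = 0.67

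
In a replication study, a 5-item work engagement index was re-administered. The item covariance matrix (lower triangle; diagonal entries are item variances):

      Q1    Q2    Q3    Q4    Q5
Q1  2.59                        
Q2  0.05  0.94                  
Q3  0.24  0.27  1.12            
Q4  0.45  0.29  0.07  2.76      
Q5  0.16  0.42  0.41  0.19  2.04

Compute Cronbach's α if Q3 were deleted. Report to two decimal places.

Remaining items: Q1, Q2, Q4, Q5 (k = 4).
Σσ²ᵢ = 2.59 + 0.94 + 2.76 + 2.04 = 8.33
σ²_T = 8.33 + 2 × 1.56 = 11.45
α (item deleted) = (4/3)·(1 − 8.33/11.45) = 0.36

Cronbach's α = 0.36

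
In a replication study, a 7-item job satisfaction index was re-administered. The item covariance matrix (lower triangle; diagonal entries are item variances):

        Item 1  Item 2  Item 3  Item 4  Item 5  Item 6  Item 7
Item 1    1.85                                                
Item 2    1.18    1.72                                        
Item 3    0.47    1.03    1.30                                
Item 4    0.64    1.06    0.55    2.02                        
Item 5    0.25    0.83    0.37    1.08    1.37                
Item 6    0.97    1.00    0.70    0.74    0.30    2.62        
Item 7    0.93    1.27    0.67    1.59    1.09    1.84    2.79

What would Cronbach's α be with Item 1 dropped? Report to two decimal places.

Cronbach's α = 0.85

Remaining items: Item 2, Item 3, Item 4, Item 5, Item 6, Item 7 (k = 6).
Σσ²ᵢ = 1.72 + 1.30 + 2.02 + 1.37 + 2.62 + 2.79 = 11.82
total variance = 11.82 + 2 × 14.12 = 40.06
α (item deleted) = (6/5)·(1 − 11.82/40.06) = 0.85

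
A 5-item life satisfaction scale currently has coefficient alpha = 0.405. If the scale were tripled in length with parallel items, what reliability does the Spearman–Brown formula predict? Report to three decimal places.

predicted reliability = 0.671

Length factor m = 3
α' = m·α / (1 + (m−1)·α)
   = 3 × 0.405 / (1 + (3 − 1) × 0.405)
   = 1.2150 / 1.8100 = 0.671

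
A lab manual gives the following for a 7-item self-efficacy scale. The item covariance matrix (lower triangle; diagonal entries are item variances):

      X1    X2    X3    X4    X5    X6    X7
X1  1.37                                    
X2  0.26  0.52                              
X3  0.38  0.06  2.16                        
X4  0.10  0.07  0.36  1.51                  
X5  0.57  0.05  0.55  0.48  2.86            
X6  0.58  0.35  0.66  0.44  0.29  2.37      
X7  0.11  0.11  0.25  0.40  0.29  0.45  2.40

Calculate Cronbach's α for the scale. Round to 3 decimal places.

Cronbach's α = 0.593

Σσᵢ² = 1.37 + 0.52 + 2.16 + 1.51 + 2.86 + 2.37 + 2.40 = 13.19
Sum of the distinct covariances = 6.81
σ²_T = 13.19 + 2 × 6.81 = 26.81
α = (k/(k−1))·(1 − Σσᵢ²/σ²_T) = (7/6)·(1 − 13.19/26.81) = 0.593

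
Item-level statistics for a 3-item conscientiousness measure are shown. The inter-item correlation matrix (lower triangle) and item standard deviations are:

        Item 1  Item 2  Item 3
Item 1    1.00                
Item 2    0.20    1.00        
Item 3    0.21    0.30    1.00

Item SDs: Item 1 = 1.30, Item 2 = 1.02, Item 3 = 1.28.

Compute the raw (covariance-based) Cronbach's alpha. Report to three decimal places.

Cronbach's alpha = 0.473

Σσ²ᵢ = 1.30² + 1.02² + 1.28² = 4.3688
Covariances σ_ij = r_ij · s_i · s_j:
  σ(Item 1,Item 2) = 0.20 × 1.30 × 1.02 = 0.2652
  σ(Item 1,Item 3) = 0.21 × 1.30 × 1.28 = 0.3494
  σ(Item 2,Item 3) = 0.30 × 1.02 × 1.28 = 0.3917
σ²_T = Σσ²ᵢ + 2·Σσ_ij = 4.3688 + 2 × 1.0063 = 6.3814
α = (3/2)·(1 − 4.3688/6.3814) = 0.473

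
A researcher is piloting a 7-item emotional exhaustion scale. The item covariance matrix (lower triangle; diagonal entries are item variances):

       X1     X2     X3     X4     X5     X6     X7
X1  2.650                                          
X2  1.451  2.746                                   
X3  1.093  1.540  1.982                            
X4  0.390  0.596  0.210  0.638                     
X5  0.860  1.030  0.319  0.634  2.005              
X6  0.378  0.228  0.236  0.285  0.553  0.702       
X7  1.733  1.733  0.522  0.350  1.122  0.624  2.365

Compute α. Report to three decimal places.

α = 0.826

sum of item variances = 2.650 + 2.746 + 1.982 + 0.638 + 2.005 + 0.702 + 2.365 = 13.088
Sum of off-diagonal covariances = 15.887
Var(T) = 13.088 + 2 × 15.887 = 44.862
α = (k/(k−1))·(1 − sum of item variances/Var(T)) = (7/6)·(1 − 13.088/44.862) = 0.826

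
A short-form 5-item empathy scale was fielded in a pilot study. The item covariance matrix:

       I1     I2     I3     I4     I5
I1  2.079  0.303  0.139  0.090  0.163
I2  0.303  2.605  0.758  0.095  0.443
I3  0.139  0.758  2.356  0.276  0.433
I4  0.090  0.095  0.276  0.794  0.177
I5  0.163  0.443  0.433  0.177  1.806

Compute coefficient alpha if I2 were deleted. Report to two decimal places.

Remaining items: I1, I3, I4, I5 (k = 4).
Σσ²ᵢ = 2.079 + 2.356 + 0.794 + 1.806 = 7.035
σ²_total = 7.035 + 2 × 1.278 = 9.591
α (item deleted) = (4/3)·(1 − 7.035/9.591) = 0.36

coefficient alpha = 0.36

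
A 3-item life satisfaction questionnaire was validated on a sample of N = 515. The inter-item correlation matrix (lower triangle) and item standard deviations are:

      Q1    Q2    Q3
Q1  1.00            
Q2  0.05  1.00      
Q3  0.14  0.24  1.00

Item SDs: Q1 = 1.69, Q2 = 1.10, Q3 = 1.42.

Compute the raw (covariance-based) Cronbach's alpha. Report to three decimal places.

Σσ²ᵢ = 1.69² + 1.10² + 1.42² = 6.0825
Covariances σ_ij = r_ij · s_i · s_j:
  σ(Q1,Q2) = 0.05 × 1.69 × 1.10 = 0.0930
  σ(Q1,Q3) = 0.14 × 1.69 × 1.42 = 0.3360
  σ(Q2,Q3) = 0.24 × 1.10 × 1.42 = 0.3749
σ²_T = Σσ²ᵢ + 2·Σσ_ij = 6.0825 + 2 × 0.8039 = 7.6903
α = (3/2)·(1 − 6.0825/7.6903) = 0.314

Cronbach's alpha = 0.314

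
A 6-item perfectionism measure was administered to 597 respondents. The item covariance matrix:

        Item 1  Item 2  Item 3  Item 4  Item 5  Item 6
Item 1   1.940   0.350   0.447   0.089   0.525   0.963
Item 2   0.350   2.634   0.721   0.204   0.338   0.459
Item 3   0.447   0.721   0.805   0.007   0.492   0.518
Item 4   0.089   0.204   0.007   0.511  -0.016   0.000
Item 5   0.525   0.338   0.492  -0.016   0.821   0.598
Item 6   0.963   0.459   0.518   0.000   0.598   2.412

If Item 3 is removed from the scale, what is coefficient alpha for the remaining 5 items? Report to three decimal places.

α = 0.572

Remaining items: Item 1, Item 2, Item 4, Item 5, Item 6 (k = 5).
ΣVar(i) = 1.940 + 2.634 + 0.511 + 0.821 + 2.412 = 8.318
σ²_T = 8.318 + 2 × 3.510 = 15.338
α (item deleted) = (5/4)·(1 − 8.318/15.338) = 0.572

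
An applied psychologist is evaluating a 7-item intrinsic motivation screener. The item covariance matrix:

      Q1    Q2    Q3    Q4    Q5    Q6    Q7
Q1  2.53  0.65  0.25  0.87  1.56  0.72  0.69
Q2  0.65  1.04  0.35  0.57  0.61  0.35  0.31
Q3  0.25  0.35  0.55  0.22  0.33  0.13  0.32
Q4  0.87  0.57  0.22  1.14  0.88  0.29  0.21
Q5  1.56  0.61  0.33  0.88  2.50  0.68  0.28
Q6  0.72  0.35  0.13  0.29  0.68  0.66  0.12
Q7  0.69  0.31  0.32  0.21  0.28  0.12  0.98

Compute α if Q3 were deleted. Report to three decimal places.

Remaining items: Q1, Q2, Q4, Q5, Q6, Q7 (k = 6).
Σσᵢ² = 2.53 + 1.04 + 1.14 + 2.50 + 0.66 + 0.98 = 8.85
Var(T) = 8.85 + 2 × 8.79 = 26.43
α (item deleted) = (6/5)·(1 − 8.85/26.43) = 0.798

α = 0.798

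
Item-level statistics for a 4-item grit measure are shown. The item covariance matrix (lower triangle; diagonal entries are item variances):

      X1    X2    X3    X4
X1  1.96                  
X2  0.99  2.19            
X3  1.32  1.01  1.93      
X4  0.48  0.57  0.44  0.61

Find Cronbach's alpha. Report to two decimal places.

sum of item variances = 1.96 + 2.19 + 1.93 + 0.61 = 6.69
Sum of the distinct covariances = 4.81
σ²_T = 6.69 + 2 × 4.81 = 16.31
α = (k/(k−1))·(1 − sum of item variances/σ²_T) = (4/3)·(1 − 6.69/16.31) = 0.79

α = 0.79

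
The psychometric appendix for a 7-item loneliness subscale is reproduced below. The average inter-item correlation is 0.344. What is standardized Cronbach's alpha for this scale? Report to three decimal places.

α = 0.786

Standardized α = k·r̄ / (1 + (k−1)·r̄) = 7 × 0.344 / (1 + 6 × 0.344)
  = 2.4080 / 3.0640 = 0.786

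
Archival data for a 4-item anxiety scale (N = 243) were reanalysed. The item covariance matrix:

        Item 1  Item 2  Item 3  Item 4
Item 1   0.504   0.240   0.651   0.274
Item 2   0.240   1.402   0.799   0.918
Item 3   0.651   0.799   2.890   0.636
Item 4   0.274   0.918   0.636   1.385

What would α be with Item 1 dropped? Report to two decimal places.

α = 0.68

Remaining items: Item 2, Item 3, Item 4 (k = 3).
Σσᵢ² = 1.402 + 2.890 + 1.385 = 5.677
Var(T) = 5.677 + 2 × 2.353 = 10.383
α (item deleted) = (3/2)·(1 − 5.677/10.383) = 0.68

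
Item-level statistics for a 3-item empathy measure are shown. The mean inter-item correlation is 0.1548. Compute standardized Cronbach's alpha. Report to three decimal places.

α = 0.355

Standardized α = k·r̄ / (1 + (k−1)·r̄) = 3 × 0.1548 / (1 + 2 × 0.1548)
  = 0.4644 / 1.3096 = 0.355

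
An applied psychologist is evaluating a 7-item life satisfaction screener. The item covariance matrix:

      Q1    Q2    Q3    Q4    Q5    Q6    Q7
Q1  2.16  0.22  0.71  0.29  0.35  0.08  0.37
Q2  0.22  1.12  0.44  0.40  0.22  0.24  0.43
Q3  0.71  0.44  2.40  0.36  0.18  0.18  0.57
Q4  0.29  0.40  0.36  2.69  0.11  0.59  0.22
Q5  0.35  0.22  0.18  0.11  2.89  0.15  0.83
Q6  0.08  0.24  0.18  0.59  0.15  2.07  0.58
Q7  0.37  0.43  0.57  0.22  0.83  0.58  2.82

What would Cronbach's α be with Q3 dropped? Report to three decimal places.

Cronbach's α = 0.510

Remaining items: Q1, Q2, Q4, Q5, Q6, Q7 (k = 6).
ΣVar(i) = 2.16 + 1.12 + 2.69 + 2.89 + 2.07 + 2.82 = 13.75
σ²_total = 13.75 + 2 × 5.08 = 23.91
α (item deleted) = (6/5)·(1 − 13.75/23.91) = 0.510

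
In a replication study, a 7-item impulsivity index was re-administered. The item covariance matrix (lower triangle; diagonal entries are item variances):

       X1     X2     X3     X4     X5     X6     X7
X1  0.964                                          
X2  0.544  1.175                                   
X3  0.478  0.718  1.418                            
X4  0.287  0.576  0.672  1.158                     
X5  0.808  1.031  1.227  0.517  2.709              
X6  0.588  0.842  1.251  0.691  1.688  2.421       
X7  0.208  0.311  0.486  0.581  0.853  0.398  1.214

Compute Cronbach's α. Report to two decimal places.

sum of item variances = 0.964 + 1.175 + 1.418 + 1.158 + 2.709 + 2.421 + 1.214 = 11.059
Sum of the distinct covariances = 14.755
σ²_total = 11.059 + 2 × 14.755 = 40.569
α = (k/(k−1))·(1 − sum of item variances/σ²_total) = (7/6)·(1 − 11.059/40.569) = 0.85

Cronbach's α = 0.85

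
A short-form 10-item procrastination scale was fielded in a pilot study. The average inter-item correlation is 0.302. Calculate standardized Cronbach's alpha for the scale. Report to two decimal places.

Standardized α = k·r̄ / (1 + (k−1)·r̄) = 10 × 0.302 / (1 + 9 × 0.302)
  = 3.0200 / 3.7180 = 0.81

standardized Cronbach's alpha = 0.81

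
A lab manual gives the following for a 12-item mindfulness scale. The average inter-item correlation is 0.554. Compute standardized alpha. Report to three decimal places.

Standardized α = k·r̄ / (1 + (k−1)·r̄) = 12 × 0.554 / (1 + 11 × 0.554)
  = 6.6480 / 7.0940 = 0.937

standardized alpha = 0.937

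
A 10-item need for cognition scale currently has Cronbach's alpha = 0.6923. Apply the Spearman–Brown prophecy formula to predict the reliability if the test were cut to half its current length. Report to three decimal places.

predicted reliability = 0.529

Length factor m = 1/2
α' = m·α / (1 − (1−m)·α)
   = 1/2 × 0.6923 / (1 − (1 − 1/2) × 0.6923)
   = 0.3462 / 0.6539 = 0.529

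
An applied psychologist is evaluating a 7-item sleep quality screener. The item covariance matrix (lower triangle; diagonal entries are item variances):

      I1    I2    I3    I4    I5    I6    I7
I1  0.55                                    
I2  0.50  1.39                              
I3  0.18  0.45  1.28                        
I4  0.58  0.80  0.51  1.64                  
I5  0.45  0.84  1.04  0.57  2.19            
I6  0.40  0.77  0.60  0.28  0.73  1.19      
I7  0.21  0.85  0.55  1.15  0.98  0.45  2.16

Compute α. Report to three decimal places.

Σσ²ᵢ = 0.55 + 1.39 + 1.28 + 1.64 + 2.19 + 1.19 + 2.16 = 10.40
Σ_{i<j} σ_ij = 12.89
σ²_T = 10.40 + 2 × 12.89 = 36.18
α = (k/(k−1))·(1 − Σσ²ᵢ/σ²_T) = (7/6)·(1 − 10.40/36.18) = 0.831

α = 0.831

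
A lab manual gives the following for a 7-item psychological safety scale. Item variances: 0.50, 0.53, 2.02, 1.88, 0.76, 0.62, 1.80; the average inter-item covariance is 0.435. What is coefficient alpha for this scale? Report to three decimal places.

coefficient alpha = 0.808

Σσᵢ² = 0.50 + 0.53 + 2.02 + 1.88 + 0.76 + 0.62 + 1.80 = 8.11
Sum of the 21 distinct covariances = 21 × 0.435 = 9.135
σ²_T = Σσᵢ² + 2·Σcov = 8.11 + 2 × 9.135 = 26.380
α = (7/6)·(1 − 8.11/26.380) = 0.808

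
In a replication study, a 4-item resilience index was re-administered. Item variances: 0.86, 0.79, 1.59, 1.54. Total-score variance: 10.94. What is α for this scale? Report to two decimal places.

α = 0.75

Σσ²ᵢ = 0.86 + 0.79 + 1.59 + 1.54 = 4.78
α = (k/(k−1))·(1 − Σσ²ᵢ/σ²_total) = (4/3)·(1 − 4.78/10.94) = 0.75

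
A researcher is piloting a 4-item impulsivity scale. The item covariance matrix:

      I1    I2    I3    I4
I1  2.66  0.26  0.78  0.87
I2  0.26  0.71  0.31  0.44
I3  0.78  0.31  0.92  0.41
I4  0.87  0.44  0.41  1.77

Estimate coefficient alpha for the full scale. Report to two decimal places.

α = 0.67

sum of item variances = 2.66 + 0.71 + 0.92 + 1.77 = 6.06
Sum of the distinct covariances = 3.07
total variance = 6.06 + 2 × 3.07 = 12.20
α = (k/(k−1))·(1 − sum of item variances/total variance) = (4/3)·(1 − 6.06/12.20) = 0.67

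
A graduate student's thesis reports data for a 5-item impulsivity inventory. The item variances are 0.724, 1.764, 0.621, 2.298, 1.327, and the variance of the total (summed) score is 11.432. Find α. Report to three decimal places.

Σσ²ᵢ = 0.724 + 1.764 + 0.621 + 2.298 + 1.327 = 6.734
α = (k/(k−1))·(1 − Σσ²ᵢ/Var(T)) = (5/4)·(1 − 6.734/11.432) = 0.514

α = 0.514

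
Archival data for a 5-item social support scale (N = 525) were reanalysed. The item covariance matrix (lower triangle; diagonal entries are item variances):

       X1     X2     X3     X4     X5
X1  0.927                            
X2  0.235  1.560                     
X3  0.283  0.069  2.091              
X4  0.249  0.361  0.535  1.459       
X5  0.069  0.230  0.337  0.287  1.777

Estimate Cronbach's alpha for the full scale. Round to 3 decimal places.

sum of item variances = 0.927 + 1.560 + 2.091 + 1.459 + 1.777 = 7.814
Sum of off-diagonal covariances = 2.655
σ²_T = 7.814 + 2 × 2.655 = 13.124
α = (k/(k−1))·(1 − sum of item variances/σ²_T) = (5/4)·(1 − 7.814/13.124) = 0.506

α = 0.506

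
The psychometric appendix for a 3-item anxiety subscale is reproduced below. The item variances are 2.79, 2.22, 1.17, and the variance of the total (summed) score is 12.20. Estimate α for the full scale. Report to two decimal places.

α = 0.74

ΣVar(i) = 2.79 + 2.22 + 1.17 = 6.18
α = (k/(k−1))·(1 − ΣVar(i)/total variance) = (3/2)·(1 − 6.18/12.20) = 0.74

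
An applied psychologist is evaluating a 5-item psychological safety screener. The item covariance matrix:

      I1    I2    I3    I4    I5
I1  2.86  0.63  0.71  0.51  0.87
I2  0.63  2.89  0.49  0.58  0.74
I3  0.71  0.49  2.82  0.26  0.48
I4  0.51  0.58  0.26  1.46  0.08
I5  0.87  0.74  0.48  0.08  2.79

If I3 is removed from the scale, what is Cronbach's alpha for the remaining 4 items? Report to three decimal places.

α = 0.541

Remaining items: I1, I2, I4, I5 (k = 4).
Σσ²ᵢ = 2.86 + 2.89 + 1.46 + 2.79 = 10.00
total variance = 10.00 + 2 × 3.41 = 16.82
α (item deleted) = (4/3)·(1 − 10.00/16.82) = 0.541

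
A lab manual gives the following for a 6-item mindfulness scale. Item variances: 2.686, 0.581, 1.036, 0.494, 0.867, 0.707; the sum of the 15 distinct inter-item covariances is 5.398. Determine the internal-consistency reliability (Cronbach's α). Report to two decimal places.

sum of item variances = 2.686 + 0.581 + 1.036 + 0.494 + 0.867 + 0.707 = 6.371
Sum of distinct covariances = 5.398
total variance = sum of item variances + 2·Σcov = 6.371 + 2 × 5.398 = 17.167
α = (6/5)·(1 − 6.371/17.167) = 0.75

Cronbach's α = 0.75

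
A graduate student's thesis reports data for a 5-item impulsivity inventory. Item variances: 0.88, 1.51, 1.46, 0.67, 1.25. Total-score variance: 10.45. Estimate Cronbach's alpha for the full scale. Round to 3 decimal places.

Σσᵢ² = 0.88 + 1.51 + 1.46 + 0.67 + 1.25 = 5.77
α = (k/(k−1))·(1 − Σσᵢ²/σ²_T) = (5/4)·(1 − 5.77/10.45) = 0.560

α = 0.560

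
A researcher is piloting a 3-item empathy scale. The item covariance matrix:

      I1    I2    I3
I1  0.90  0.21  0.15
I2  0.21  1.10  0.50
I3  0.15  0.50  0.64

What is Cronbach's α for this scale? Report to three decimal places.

Cronbach's α = 0.592

sum of item variances = 0.90 + 1.10 + 0.64 = 2.64
Sum of the distinct covariances = 0.86
total variance = 2.64 + 2 × 0.86 = 4.36
α = (k/(k−1))·(1 − sum of item variances/total variance) = (3/2)·(1 − 2.64/4.36) = 0.592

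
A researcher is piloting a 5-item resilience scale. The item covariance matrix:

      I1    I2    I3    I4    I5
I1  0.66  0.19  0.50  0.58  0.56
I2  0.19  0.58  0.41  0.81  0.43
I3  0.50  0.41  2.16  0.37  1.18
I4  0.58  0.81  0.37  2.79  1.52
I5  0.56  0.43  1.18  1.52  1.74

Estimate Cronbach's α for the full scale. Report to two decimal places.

sum of item variances = 0.66 + 0.58 + 2.16 + 2.79 + 1.74 = 7.93
Sum of off-diagonal covariances = 6.55
Var(T) = 7.93 + 2 × 6.55 = 21.03
α = (k/(k−1))·(1 − sum of item variances/Var(T)) = (5/4)·(1 − 7.93/21.03) = 0.78

α = 0.78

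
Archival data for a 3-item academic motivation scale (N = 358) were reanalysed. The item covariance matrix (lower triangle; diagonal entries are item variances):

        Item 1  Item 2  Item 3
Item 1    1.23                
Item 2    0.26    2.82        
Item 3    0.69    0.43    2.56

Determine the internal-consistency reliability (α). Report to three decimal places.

α = 0.442

ΣVar(i) = 1.23 + 2.82 + 2.56 = 6.61
Sum of the distinct covariances = 1.38
total variance = 6.61 + 2 × 1.38 = 9.37
α = (k/(k−1))·(1 − ΣVar(i)/total variance) = (3/2)·(1 − 6.61/9.37) = 0.442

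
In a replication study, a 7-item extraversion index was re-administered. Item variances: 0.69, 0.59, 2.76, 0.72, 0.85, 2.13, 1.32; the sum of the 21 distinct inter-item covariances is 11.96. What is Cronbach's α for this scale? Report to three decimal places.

ΣVar(i) = 0.69 + 0.59 + 2.76 + 0.72 + 0.85 + 2.13 + 1.32 = 9.06
Sum of distinct covariances = 11.96
Var(T) = ΣVar(i) + 2·Σcov = 9.06 + 2 × 11.96 = 32.98
α = (7/6)·(1 − 9.06/32.98) = 0.846

Cronbach's α = 0.846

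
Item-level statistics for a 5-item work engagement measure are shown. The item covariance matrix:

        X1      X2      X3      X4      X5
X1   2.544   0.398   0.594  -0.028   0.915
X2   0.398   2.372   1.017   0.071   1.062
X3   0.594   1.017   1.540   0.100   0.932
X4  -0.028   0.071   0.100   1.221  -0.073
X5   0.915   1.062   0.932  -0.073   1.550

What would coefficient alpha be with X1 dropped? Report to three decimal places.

Remaining items: X2, X3, X4, X5 (k = 4).
Σσ²ᵢ = 2.372 + 1.540 + 1.221 + 1.550 = 6.683
σ²_T = 6.683 + 2 × 3.109 = 12.901
α (item deleted) = (4/3)·(1 − 6.683/12.901) = 0.643

coefficient alpha = 0.643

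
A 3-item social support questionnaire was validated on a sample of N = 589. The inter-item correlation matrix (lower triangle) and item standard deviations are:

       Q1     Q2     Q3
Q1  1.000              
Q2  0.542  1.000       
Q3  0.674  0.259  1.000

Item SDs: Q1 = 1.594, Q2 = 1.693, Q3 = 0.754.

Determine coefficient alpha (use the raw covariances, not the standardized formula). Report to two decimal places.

Σσ²ᵢ = 1.594² + 1.693² + 0.754² = 5.9756
Covariances σ_ij = r_ij · s_i · s_j:
  σ(Q1,Q2) = 0.542 × 1.594 × 1.693 = 1.4627
  σ(Q1,Q3) = 0.674 × 1.594 × 0.754 = 0.8101
  σ(Q2,Q3) = 0.259 × 1.693 × 0.754 = 0.3306
σ²_T = Σσ²ᵢ + 2·Σσ_ij = 5.9756 + 2 × 2.6034 = 11.1824
α = (3/2)·(1 − 5.9756/11.1824) = 0.70

coefficient alpha = 0.70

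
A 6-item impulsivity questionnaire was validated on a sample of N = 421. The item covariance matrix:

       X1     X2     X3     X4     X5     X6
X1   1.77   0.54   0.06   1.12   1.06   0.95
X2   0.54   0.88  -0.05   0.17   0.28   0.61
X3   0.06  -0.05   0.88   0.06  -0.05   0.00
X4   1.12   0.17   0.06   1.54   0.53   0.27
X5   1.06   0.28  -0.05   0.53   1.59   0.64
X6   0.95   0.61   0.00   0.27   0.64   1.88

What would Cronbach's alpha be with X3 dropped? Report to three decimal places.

Cronbach's alpha = 0.771

Remaining items: X1, X2, X4, X5, X6 (k = 5).
Σσᵢ² = 1.77 + 0.88 + 1.54 + 1.59 + 1.88 = 7.66
σ²_total = 7.66 + 2 × 6.17 = 20.00
α (item deleted) = (5/4)·(1 − 7.66/20.00) = 0.771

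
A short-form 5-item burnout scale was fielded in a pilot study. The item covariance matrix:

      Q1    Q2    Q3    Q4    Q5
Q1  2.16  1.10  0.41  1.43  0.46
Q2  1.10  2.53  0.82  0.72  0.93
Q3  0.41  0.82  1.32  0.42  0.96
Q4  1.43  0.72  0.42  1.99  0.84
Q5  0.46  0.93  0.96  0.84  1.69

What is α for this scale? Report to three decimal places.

Σσᵢ² = 2.16 + 2.53 + 1.32 + 1.99 + 1.69 = 9.69
Σ_{i<j} σ_ij = 8.09
Var(T) = 9.69 + 2 × 8.09 = 25.87
α = (k/(k−1))·(1 − Σσᵢ²/Var(T)) = (5/4)·(1 − 9.69/25.87) = 0.782

α = 0.782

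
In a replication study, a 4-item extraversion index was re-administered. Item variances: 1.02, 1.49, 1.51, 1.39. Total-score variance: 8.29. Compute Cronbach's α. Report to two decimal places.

Cronbach's α = 0.46

ΣVar(i) = 1.02 + 1.49 + 1.51 + 1.39 = 5.41
α = (k/(k−1))·(1 − ΣVar(i)/σ²_total) = (4/3)·(1 − 5.41/8.29) = 0.46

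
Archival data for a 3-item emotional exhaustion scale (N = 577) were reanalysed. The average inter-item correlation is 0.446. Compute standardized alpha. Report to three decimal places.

Standardized α = k·r̄ / (1 + (k−1)·r̄) = 3 × 0.446 / (1 + 2 × 0.446)
  = 1.3380 / 1.8920 = 0.707

standardized alpha = 0.707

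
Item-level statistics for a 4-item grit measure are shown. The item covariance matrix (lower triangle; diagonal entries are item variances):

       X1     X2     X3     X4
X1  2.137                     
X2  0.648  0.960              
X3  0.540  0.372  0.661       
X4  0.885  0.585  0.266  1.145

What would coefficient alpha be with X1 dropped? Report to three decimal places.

Remaining items: X2, X3, X4 (k = 3).
Σσᵢ² = 0.960 + 0.661 + 1.145 = 2.766
σ²_T = 2.766 + 2 × 1.223 = 5.212
α (item deleted) = (3/2)·(1 − 2.766/5.212) = 0.704

α = 0.704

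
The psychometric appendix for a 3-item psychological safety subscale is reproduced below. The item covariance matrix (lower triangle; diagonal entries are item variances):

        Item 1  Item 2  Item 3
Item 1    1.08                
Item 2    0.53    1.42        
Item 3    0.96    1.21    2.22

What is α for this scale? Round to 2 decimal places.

α = 0.80

Σσᵢ² = 1.08 + 1.42 + 2.22 = 4.72
Sum of off-diagonal covariances = 2.70
σ²_T = 4.72 + 2 × 2.70 = 10.12
α = (k/(k−1))·(1 − Σσᵢ²/σ²_T) = (3/2)·(1 − 4.72/10.12) = 0.80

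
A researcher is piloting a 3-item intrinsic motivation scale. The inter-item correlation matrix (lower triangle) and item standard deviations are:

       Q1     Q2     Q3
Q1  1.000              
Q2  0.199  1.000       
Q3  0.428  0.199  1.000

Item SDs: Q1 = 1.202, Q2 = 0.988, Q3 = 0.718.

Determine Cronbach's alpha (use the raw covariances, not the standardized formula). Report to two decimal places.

Σσ²ᵢ = 1.202² + 0.988² + 0.718² = 2.9365
Covariances σ_ij = r_ij · s_i · s_j:
  σ(Q1,Q2) = 0.199 × 1.202 × 0.988 = 0.2363
  σ(Q1,Q3) = 0.428 × 1.202 × 0.718 = 0.3694
  σ(Q2,Q3) = 0.199 × 0.988 × 0.718 = 0.1412
σ²_T = Σσ²ᵢ + 2·Σσ_ij = 2.9365 + 2 × 0.7469 = 4.4303
α = (3/2)·(1 − 2.9365/4.4303) = 0.51

Cronbach's alpha = 0.51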